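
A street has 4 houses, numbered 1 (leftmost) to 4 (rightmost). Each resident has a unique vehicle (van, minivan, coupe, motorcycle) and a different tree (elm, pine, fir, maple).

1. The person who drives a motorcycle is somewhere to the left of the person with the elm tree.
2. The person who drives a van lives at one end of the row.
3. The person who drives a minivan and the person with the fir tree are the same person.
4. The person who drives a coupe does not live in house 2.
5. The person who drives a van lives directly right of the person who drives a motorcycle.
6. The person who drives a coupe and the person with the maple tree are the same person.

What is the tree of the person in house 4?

elm

By clue 5, the person who drives a van is in house 4.
Clue 5: the person who drives a motorcycle is in house 3.
That leaves minivan as the vehicle for house 2.
The person with the elm tree is in house 4 (clue 1).
By clue 3, the person with the fir tree is in house 2.
From clue 6, the person with the maple tree must be in house 1.
So house 1 gets coupe for vehicle.
So house 3 gets pine for tree.
So: house 1 = coupe/maple, house 2 = minivan/fir, house 3 = motorcycle/pine, house 4 = van/elm.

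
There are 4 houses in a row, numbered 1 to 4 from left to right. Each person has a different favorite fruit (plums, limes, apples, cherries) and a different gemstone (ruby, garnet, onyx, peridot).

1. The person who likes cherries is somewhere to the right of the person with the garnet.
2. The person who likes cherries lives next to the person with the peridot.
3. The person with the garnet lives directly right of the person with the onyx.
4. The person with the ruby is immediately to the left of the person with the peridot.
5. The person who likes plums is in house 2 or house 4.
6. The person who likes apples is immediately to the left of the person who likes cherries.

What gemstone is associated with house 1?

onyx

That leaves peridot as the gemstone for house 4.
Clue 2 places the person who likes cherries in house 3.
By clue 4, the person with the ruby is in house 3.
Clue 6 places the person who likes apples in house 2.
House 1 favorite fruit: only limes fits.
That leaves plums as the favorite fruit for house 4.
House 1 gemstone: only onyx fits.
That leaves garnet as the gemstone for house 2.
So: house 1 = limes/onyx, house 2 = apples/garnet, house 3 = cherries/ruby, house 4 = plums/peridot.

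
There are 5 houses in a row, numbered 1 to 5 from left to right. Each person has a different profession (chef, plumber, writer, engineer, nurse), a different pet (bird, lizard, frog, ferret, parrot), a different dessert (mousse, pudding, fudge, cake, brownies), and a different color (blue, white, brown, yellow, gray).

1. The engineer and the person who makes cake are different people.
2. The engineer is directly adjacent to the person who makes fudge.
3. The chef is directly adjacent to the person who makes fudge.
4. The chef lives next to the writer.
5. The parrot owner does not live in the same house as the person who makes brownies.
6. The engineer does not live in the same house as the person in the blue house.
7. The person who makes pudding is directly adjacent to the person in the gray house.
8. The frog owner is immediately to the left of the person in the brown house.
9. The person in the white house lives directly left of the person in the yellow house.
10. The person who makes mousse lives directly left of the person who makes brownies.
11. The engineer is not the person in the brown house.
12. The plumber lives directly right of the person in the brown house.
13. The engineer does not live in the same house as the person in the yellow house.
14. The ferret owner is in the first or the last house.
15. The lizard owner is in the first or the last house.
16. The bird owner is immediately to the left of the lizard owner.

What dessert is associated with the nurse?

cake

By clue 16, the bird owner is in house 4.
By clue 16, the lizard owner is in house 5.
That leaves ferret as the pet for house 1.
The plumber is narrowed to house 4 or 5; consider each.
Placing it in house 4 leads to a contradiction, so it's in house 5.
Clue 12: the person in the brown house is in house 4.
Clue 8 places the frog owner in house 3.
So house 2 gets parrot for pet.
The person in the white house is narrowed to house 1 or 2; consider each.
Placing it in house 1 leads to a contradiction, so it's in house 2.
From clue 9, the person in the yellow house must be in house 3.
The engineer is narrowed to house 1 or 2; consider each.
Placing it in house 1 leads to a contradiction, so it's in house 2.
By clue 3, the person who makes fudge is in house 3.
By clue 4, the writer is in house 3.
House 1's profession must be nurse (nothing else left).
The only profession still possible for house 4 is chef.
So house 1 gets cake for dessert.
That leaves brownies as the dessert for house 5.
Clue 10: the person who makes mousse is in house 4.
The only dessert still possible for house 2 is pudding.
From clue 7, the person in the gray house must be in house 1.
That leaves blue as the color for house 5.
So: house 1 = nurse/ferret/cake/gray, house 2 = engineer/parrot/pudding/white, house 3 = writer/frog/fudge/yellow, house 4 = chef/bird/mousse/brown, house 5 = plumber/lizard/brownies/blue.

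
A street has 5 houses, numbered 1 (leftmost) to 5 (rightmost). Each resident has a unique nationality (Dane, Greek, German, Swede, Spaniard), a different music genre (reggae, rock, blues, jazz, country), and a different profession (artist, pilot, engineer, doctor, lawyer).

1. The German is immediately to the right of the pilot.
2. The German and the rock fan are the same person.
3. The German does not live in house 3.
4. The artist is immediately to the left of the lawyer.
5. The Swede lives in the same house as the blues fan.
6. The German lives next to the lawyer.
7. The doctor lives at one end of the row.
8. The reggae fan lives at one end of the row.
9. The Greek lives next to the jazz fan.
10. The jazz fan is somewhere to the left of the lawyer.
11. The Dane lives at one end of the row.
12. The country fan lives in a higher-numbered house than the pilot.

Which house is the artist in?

4

The Dane is narrowed to house 1 or 5; consider each.
Placing it in house 1 leads to a contradiction, so it's in house 5.
The German is narrowed to house 2 or 4; consider each.
Placing it in house 2 leads to a contradiction, so it's in house 4.
From clue 1, the pilot must be in house 3.
Clue 2: the rock fan is in house 4.
That leaves country as the music genre for house 5.
So house 5 gets lawyer for profession.
By clue 4, the artist is in house 4.
That leaves reggae as the music genre for house 1.
That leaves doctor as the profession for house 1.
The only profession still possible for house 2 is engineer.
The Swede is narrowed to house 2 or 3; consider each.
Placing it in house 2 leads to a contradiction, so it's in house 3.
From clue 5, the blues fan must be in house 3.
The only music genre still possible for house 2 is jazz.
Clue 9: the Greek is in house 1.
That leaves Spaniard as the nationality for house 2.
So: house 1 = Greek/reggae/doctor, house 2 = Spaniard/jazz/engineer, house 3 = Swede/blues/pilot, house 4 = German/rock/artist, house 5 = Dane/country/lawyer.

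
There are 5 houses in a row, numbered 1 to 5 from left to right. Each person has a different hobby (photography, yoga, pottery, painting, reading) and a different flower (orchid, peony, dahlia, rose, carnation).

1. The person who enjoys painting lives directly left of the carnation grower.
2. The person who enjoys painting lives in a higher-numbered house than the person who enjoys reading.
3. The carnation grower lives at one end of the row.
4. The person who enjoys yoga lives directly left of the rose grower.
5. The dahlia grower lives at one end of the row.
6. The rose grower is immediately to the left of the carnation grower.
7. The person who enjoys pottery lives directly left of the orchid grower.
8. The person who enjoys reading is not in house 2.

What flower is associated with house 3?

From clue 3, the carnation grower must be in house 5.
The rose grower is in house 4 (clue 6).
That leaves photography as the hobby for house 5.
Clue 1 places the person who enjoys painting in house 4.
From clue 4, the person who enjoys yoga must be in house 3.
The only hobby still possible for house 1 is reading.
House 2 hobby: only pottery fits.
House 1 flower: only dahlia fits.
From clue 7, the orchid grower must be in house 3.
House 2 flower: only peony fits.
So: house 1 = reading/dahlia, house 2 = pottery/peony, house 3 = yoga/orchid, house 4 = painting/rose, house 5 = photography/carnation.

orchid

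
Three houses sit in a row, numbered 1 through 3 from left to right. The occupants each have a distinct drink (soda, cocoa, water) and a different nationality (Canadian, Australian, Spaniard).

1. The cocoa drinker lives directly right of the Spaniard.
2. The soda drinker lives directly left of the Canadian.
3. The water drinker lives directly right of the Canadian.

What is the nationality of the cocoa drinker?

Clue 3 places the water drinker in house 3.
By clue 3, the Canadian is in house 2.
So house 1 gets soda for drink.
So house 2 gets cocoa for drink.
House 1 nationality: only Spaniard fits.
So house 3 gets Australian for nationality.
So: house 1 = soda/Spaniard, house 2 = cocoa/Canadian, house 3 = water/Australian.

Canadian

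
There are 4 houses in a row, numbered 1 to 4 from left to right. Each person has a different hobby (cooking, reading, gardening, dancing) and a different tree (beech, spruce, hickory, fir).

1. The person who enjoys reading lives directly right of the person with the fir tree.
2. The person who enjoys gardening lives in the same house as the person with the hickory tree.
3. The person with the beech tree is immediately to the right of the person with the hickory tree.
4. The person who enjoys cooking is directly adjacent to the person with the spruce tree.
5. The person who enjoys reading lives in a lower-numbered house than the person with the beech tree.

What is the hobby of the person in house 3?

The person who enjoys gardening is narrowed to house 2 or 3; consider each.
Placing it in house 2 leads to a contradiction, so it's in house 3.
From clue 2, the person with the hickory tree must be in house 3.
By clue 3, the person with the beech tree is in house 4.
The person with the fir tree is in house 1 (clue 1).
The only hobby still possible for house 2 is reading.
That leaves dancing as the hobby for house 4.
So house 2 gets spruce for tree.
House 1's hobby must be cooking (nothing else left).
So: house 1 = cooking/fir, house 2 = reading/spruce, house 3 = gardening/hickory, house 4 = dancing/beech.

gardening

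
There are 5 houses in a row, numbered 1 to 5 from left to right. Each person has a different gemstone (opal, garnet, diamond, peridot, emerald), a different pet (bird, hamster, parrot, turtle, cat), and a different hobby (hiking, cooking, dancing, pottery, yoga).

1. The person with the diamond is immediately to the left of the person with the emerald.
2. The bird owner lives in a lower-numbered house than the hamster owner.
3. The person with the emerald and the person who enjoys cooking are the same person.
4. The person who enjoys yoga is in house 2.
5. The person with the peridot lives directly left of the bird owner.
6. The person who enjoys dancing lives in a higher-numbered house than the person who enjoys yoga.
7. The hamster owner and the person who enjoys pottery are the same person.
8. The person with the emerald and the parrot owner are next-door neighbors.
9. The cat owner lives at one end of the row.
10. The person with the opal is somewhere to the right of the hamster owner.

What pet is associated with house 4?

The person who enjoys yoga is in house 2 (clue 4).
House 1 hobby: only hiking fits.
The person with the opal is narrowed to house 4 or 5; consider each.
Placing it in house 4 leads to a contradiction, so it's in house 5.
House 5 hobby: only dancing fits.
The person with the diamond is narrowed to house 2 or 3; consider each.
Placing it in house 2 leads to a contradiction, so it's in house 3.
The person with the emerald is in house 4 (clue 1).
Clue 3 places the person who enjoys cooking in house 4.
House 3's hobby must be pottery (nothing else left).
From clue 7, the hamster owner must be in house 3.
That leaves cat as the pet for house 1.
House 4's pet must be turtle (nothing else left).
House 5's pet must be parrot (nothing else left).
By clue 5, the person with the peridot is in house 1.
House 2's gemstone must be garnet (nothing else left).
The only pet still possible for house 2 is bird.
So: house 1 = peridot/cat/hiking, house 2 = garnet/bird/yoga, house 3 = diamond/hamster/pottery, house 4 = emerald/turtle/cooking, house 5 = opal/parrot/dancing.

turtle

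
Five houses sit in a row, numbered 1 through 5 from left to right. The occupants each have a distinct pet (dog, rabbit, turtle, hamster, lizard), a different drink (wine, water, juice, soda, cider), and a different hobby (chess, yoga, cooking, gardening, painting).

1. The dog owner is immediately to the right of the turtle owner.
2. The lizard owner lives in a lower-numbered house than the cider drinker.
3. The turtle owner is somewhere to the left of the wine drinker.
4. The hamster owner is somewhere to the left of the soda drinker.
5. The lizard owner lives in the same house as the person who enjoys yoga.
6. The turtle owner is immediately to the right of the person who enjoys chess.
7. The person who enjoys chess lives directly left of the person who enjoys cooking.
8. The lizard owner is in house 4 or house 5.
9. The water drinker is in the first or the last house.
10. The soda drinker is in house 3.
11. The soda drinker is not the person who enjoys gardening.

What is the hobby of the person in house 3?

painting

Clue 8 places the lizard owner in house 4.
By clue 10, the soda drinker is in house 3.
By clue 1, the dog owner is in house 3.
The turtle owner is in house 2 (clue 1).
Clue 2 places the cider drinker in house 5.
By clue 5, the person who enjoys yoga is in house 4.
Clue 6 places the person who enjoys chess in house 1.
From clue 7, the person who enjoys cooking must be in house 2.
The only pet still possible for house 1 is hamster.
The only pet still possible for house 5 is rabbit.
The only drink still possible for house 2 is juice.
The only drink still possible for house 4 is wine.
House 3's hobby must be painting (nothing else left).
So house 5 gets gardening for hobby.
So house 1 gets water for drink.
So: house 1 = hamster/water/chess, house 2 = turtle/juice/cooking, house 3 = dog/soda/painting, house 4 = lizard/wine/yoga, house 5 = rabbit/cider/gardening.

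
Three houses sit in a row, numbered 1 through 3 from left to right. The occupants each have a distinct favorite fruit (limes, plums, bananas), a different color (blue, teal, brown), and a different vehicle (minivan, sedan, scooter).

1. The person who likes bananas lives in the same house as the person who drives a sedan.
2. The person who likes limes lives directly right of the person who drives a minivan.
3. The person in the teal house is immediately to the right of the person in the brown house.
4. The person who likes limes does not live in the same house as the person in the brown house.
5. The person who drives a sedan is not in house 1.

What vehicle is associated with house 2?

scooter

The only favorite fruit still possible for house 1 is plums.
The person who likes bananas is narrowed to house 2 or 3; consider each.
Placing it in house 2 leads to a contradiction, so it's in house 3.
From clue 1, the person who drives a sedan must be in house 3.
House 2 favorite fruit: only limes fits.
From clue 2, the person who drives a minivan must be in house 1.
The person in the brown house is in house 1 (clue 4).
House 2 vehicle: only scooter fits.
Clue 3 places the person in the teal house in house 2.
House 3's color must be blue (nothing else left).
So: house 1 = plums/brown/minivan, house 2 = limes/teal/scooter, house 3 = bananas/blue/sedan.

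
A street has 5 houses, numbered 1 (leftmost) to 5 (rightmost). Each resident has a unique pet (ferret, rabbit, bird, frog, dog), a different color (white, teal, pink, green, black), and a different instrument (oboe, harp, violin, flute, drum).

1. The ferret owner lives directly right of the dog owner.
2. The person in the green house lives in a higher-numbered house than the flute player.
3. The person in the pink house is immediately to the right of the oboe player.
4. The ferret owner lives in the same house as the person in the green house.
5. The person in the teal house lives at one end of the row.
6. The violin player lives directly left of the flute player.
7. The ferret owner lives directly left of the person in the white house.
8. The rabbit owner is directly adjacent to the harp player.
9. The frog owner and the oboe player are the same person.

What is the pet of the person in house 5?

rabbit

The dog owner is narrowed to house 2 or 3; consider each.
Placing it in house 2 leads to a contradiction, so it's in house 3.
The ferret owner is in house 4 (clue 1).
From clue 4, the person in the green house must be in house 4.
By clue 7, the person in the white house is in house 5.
House 1 color: only teal fits.
House 5 instrument: only drum fits.
That leaves harp as the instrument for house 4.
Clue 8 places the rabbit owner in house 5.
That leaves flute as the instrument for house 3.
Clue 6 places the violin player in house 2.
House 1 instrument: only oboe fits.
From clue 3, the person in the pink house must be in house 2.
Clue 9: the frog owner is in house 1.
House 2's pet must be bird (nothing else left).
House 3 color: only black fits.
So: house 1 = frog/teal/oboe, house 2 = bird/pink/violin, house 3 = dog/black/flute, house 4 = ferret/green/harp, house 5 = rabbit/white/drum.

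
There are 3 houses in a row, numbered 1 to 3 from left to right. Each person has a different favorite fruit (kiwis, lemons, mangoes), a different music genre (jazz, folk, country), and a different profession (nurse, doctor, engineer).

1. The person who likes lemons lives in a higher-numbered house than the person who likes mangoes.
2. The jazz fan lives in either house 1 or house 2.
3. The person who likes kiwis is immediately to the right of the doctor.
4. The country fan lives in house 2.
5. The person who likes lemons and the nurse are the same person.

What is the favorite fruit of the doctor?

From clue 4, the country fan must be in house 2.
House 1 favorite fruit: only mangoes fits.
House 3's music genre must be folk (nothing else left).
That leaves jazz as the music genre for house 1.
The person who likes kiwis is narrowed to house 2 or 3; consider each.
Placing it in house 3 leads to a contradiction, so it's in house 2.
By clue 3, the doctor is in house 1.
House 3's favorite fruit must be lemons (nothing else left).
Clue 5 places the nurse in house 3.
House 2's profession must be engineer (nothing else left).
So: house 1 = mangoes/jazz/doctor, house 2 = kiwis/country/engineer, house 3 = lemons/folk/nurse.

mangoes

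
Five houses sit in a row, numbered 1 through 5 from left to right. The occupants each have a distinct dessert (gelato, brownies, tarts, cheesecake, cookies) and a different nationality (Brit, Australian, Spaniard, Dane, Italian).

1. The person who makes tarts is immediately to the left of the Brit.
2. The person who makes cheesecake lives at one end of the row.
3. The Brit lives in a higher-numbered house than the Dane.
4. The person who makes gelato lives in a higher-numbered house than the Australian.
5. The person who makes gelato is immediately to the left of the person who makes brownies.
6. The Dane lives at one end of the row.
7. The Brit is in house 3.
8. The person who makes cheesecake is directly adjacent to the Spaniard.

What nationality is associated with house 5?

Italian

From clue 6, the Dane must be in house 1.
Clue 7 places the Brit in house 3.
That leaves Italian as the nationality for house 5.
Clue 1: the person who makes tarts is in house 2.
Clue 4 places the Australian in house 2.
House 4's nationality must be Spaniard (nothing else left).
Clue 8: the person who makes cheesecake is in house 5.
House 1 dessert: only cookies fits.
House 3 dessert: only gelato fits.
So house 4 gets brownies for dessert.
So: house 1 = cookies/Dane, house 2 = tarts/Australian, house 3 = gelato/Brit, house 4 = brownies/Spaniard, house 5 = cheesecake/Italian.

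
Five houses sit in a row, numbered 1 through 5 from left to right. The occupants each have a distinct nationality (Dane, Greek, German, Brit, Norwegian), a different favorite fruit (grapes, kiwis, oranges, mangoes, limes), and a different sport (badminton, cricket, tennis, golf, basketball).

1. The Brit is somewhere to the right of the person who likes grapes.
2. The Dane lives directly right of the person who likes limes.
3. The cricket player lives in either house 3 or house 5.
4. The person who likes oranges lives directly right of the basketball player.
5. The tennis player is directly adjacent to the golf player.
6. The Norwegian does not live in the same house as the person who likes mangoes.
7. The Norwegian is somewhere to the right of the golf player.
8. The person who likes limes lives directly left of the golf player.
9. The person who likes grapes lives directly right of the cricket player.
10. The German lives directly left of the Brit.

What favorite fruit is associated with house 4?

By clue 9, the person who likes grapes is in house 4.
Clue 9: the cricket player is in house 3.
Clue 1: the Brit is in house 5.
By clue 10, the German is in house 4.
So house 1 gets Greek for nationality.
The only nationality still possible for house 2 is Dane.
House 3's nationality must be Norwegian (nothing else left).
The person who likes limes is in house 1 (clue 2).
The golf player is in house 2 (clue 7).
By clue 5, the tennis player is in house 1.
That leaves kiwis as the favorite fruit for house 3.
House 4 sport: only basketball fits.
That leaves badminton as the sport for house 5.
Clue 4: the person who likes oranges is in house 5.
House 2's favorite fruit must be mangoes (nothing else left).
So: house 1 = Greek/limes/tennis, house 2 = Dane/mangoes/golf, house 3 = Norwegian/kiwis/cricket, house 4 = German/grapes/basketball, house 5 = Brit/oranges/badminton.

grapes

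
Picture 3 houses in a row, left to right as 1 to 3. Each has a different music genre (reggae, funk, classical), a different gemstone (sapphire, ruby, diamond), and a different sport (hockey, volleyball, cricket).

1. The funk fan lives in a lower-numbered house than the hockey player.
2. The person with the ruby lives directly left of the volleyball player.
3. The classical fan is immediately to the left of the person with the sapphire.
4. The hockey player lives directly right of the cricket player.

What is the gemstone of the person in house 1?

So house 3 gets reggae for music genre.
The only sport still possible for house 1 is cricket.
The hockey player is in house 2 (clue 4).
House 3's sport must be volleyball (nothing else left).
By clue 1, the funk fan is in house 1.
Clue 2: the person with the ruby is in house 2.
House 2 music genre: only classical fits.
That leaves diamond as the gemstone for house 1.
House 3 gemstone: only sapphire fits.
So: house 1 = funk/diamond/cricket, house 2 = classical/ruby/hockey, house 3 = reggae/sapphire/volleyball.

diamond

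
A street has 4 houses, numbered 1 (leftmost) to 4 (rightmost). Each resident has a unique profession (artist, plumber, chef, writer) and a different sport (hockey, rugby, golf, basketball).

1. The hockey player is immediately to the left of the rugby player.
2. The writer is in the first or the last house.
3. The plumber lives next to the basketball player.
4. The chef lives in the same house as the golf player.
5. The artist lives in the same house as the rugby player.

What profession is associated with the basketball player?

The writer is narrowed to house 1 or 4; consider each.
Placing it in house 4 leads to a contradiction, so it's in house 1.
The artist is narrowed to house 2 or 3 or 4; consider each.
Placing it in house 2 and house 4 leads to a contradiction, so it's in house 3.
From clue 5, the rugby player must be in house 3.
By clue 1, the hockey player is in house 2.
From clue 3, the plumber must be in house 2.
From clue 3, the basketball player must be in house 1.
So house 4 gets chef for profession.
The only sport still possible for house 4 is golf.
So: house 1 = writer/basketball, house 2 = plumber/hockey, house 3 = artist/rugby, house 4 = chef/golf.

writer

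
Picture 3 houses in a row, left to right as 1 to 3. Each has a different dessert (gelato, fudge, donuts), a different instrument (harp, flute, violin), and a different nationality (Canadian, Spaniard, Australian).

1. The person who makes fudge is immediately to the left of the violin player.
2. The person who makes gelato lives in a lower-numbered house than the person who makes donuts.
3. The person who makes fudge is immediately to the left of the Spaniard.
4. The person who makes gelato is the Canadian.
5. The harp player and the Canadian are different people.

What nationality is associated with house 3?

House 3's dessert must be donuts (nothing else left).
The person who makes fudge is narrowed to house 1 or 2; consider each.
Placing it in house 1 leads to a contradiction, so it's in house 2.
From clue 1, the violin player must be in house 3.
Clue 3 places the Spaniard in house 3.
House 1's dessert must be gelato (nothing else left).
Clue 4 places the Canadian in house 1.
By clue 5, the harp player is in house 2.
House 1's instrument must be flute (nothing else left).
The only nationality still possible for house 2 is Australian.
So: house 1 = gelato/flute/Canadian, house 2 = fudge/harp/Australian, house 3 = donuts/violin/Spaniard.

Spaniard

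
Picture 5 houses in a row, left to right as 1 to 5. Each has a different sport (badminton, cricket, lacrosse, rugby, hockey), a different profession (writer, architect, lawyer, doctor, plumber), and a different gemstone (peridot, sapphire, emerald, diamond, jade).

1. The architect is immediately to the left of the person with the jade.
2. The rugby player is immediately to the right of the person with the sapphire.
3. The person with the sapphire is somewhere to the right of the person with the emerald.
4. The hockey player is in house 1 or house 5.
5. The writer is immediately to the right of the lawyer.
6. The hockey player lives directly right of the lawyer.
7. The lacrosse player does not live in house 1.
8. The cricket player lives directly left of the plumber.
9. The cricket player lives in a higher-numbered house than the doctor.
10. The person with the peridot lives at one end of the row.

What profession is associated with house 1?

By clue 6, the hockey player is in house 5.
From clue 6, the lawyer must be in house 4.
That leaves badminton as the sport for house 1.
Clue 5 places the writer in house 5.
So house 3 gets plumber for profession.
By clue 8, the cricket player is in house 2.
By clue 9, the doctor is in house 1.
That leaves architect as the profession for house 2.
The only gemstone still possible for house 4 is diamond.
That leaves peridot as the gemstone for house 5.
By clue 1, the person with the jade is in house 3.
So house 1 gets emerald for gemstone.
So house 2 gets sapphire for gemstone.
Clue 2: the rugby player is in house 3.
That leaves lacrosse as the sport for house 4.
So: house 1 = badminton/doctor/emerald, house 2 = cricket/architect/sapphire, house 3 = rugby/plumber/jade, house 4 = lacrosse/lawyer/diamond, house 5 = hockey/writer/peridot.

doctor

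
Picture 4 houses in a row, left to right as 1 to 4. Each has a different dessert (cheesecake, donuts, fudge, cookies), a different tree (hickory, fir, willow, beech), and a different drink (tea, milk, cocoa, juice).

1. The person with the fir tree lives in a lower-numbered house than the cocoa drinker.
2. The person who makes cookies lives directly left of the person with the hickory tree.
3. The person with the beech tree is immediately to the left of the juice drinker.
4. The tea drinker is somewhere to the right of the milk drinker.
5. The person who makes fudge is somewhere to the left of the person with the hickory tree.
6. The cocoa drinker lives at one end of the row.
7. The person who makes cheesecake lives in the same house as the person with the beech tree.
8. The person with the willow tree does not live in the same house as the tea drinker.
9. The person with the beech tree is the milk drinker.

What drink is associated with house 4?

The cocoa drinker is in house 4 (clue 6).
House 4's dessert must be donuts (nothing else left).
That leaves milk as the drink for house 1.
By clue 9, the person with the beech tree is in house 1.
By clue 3, the juice drinker is in house 2.
The person who makes cheesecake is in house 1 (clue 7).
The only drink still possible for house 3 is tea.
The person who makes cookies is narrowed to house 2 or 3; consider each.
Placing it in house 2 leads to a contradiction, so it's in house 3.
From clue 2, the person with the hickory tree must be in house 4.
House 2 dessert: only fudge fits.
The only tree still possible for house 2 is willow.
So house 3 gets fir for tree.
So: house 1 = cheesecake/beech/milk, house 2 = fudge/willow/juice, house 3 = cookies/fir/tea, house 4 = donuts/hickory/cocoa.

cocoa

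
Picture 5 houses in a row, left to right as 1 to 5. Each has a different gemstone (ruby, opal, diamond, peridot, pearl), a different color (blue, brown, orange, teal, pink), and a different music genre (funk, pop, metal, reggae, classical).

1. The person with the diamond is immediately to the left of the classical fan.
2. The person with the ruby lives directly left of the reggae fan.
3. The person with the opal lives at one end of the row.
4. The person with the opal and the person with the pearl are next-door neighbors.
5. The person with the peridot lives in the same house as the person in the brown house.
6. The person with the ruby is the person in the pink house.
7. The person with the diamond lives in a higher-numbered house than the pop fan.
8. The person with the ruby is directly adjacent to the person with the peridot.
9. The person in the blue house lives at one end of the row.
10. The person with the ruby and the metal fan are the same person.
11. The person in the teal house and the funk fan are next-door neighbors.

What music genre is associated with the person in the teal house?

The person with the opal is narrowed to house 1 or 5; consider each.
Placing it in house 1 leads to a contradiction, so it's in house 5.
By clue 4, the person with the pearl is in house 4.
So house 5 gets funk for music genre.
Clue 11 places the person in the teal house in house 4.
The person with the diamond is narrowed to house 2 or 3; consider each.
Placing it in house 2 leads to a contradiction, so it's in house 3.
From clue 1, the classical fan must be in house 4.
So house 3 gets orange for color.
So house 5 gets blue for color.
House 3's music genre must be reggae (nothing else left).
The person with the ruby is in house 2 (clue 2).
Clue 6: the person in the pink house is in house 2.
From clue 8, the person with the peridot must be in house 1.
Clue 10: the metal fan is in house 2.
That leaves brown as the color for house 1.
So house 1 gets pop for music genre.
So: house 1 = peridot/brown/pop, house 2 = ruby/pink/metal, house 3 = diamond/orange/reggae, house 4 = pearl/teal/classical, house 5 = opal/blue/funk.

classical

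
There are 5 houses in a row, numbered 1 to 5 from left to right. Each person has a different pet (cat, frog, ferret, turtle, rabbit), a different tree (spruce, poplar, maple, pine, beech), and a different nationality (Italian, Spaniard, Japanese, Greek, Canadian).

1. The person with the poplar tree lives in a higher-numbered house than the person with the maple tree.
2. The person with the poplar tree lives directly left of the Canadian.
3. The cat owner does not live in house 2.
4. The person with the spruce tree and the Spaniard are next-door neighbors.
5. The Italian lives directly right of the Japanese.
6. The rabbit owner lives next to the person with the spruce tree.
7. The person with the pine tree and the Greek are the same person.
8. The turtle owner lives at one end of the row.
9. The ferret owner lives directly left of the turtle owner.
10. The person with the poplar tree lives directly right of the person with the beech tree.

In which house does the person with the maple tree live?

Clue 9: the ferret owner is in house 4.
Clue 9: the turtle owner is in house 5.
That leaves pine as the tree for house 5.
Clue 7 places the Greek in house 5.
That leaves spruce as the tree for house 4.
By clue 4, the Spaniard is in house 3.
The rabbit owner is in house 3 (clue 6).
House 2 pet: only frog fits.
That leaves poplar as the tree for house 3.
So house 1 gets Japanese for nationality.
The only nationality still possible for house 2 is Italian.
So house 4 gets Canadian for nationality.
By clue 10, the person with the beech tree is in house 2.
That leaves cat as the pet for house 1.
House 1 tree: only maple fits.
So: house 1 = cat/maple/Japanese, house 2 = frog/beech/Italian, house 3 = rabbit/poplar/Spaniard, house 4 = ferret/spruce/Canadian, house 5 = turtle/pine/Greek.

1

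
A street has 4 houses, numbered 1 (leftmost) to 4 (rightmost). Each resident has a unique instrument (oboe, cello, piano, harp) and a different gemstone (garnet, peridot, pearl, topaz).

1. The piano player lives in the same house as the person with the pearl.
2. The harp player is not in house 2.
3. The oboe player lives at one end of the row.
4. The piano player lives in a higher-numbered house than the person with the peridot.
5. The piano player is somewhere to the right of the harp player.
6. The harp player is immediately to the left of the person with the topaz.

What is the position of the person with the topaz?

The harp player is narrowed to house 1 or 3; consider each.
Placing it in house 3 leads to a contradiction, so it's in house 1.
Clue 6 places the person with the topaz in house 2.
House 2 instrument: only cello fits.
House 3 instrument: only piano fits.
House 4's instrument must be oboe (nothing else left).
The person with the pearl is in house 3 (clue 1).
The person with the peridot is in house 1 (clue 4).
So house 4 gets garnet for gemstone.
So: house 1 = harp/peridot, house 2 = cello/topaz, house 3 = piano/pearl, house 4 = oboe/garnet.

2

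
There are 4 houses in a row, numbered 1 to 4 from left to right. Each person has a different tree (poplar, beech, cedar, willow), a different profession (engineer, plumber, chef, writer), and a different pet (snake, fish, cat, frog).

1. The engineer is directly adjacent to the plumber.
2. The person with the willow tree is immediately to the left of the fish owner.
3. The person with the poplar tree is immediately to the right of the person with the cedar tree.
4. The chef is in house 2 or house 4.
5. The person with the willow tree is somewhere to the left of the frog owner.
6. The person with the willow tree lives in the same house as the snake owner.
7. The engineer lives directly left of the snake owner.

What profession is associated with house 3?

writer

House 1's pet must be cat (nothing else left).
That leaves snake as the pet for house 2.
From clue 6, the person with the willow tree must be in house 2.
The engineer is in house 1 (clue 7).
The plumber is in house 2 (clue 1).
Clue 2: the fish owner is in house 3.
Clue 3: the person with the poplar tree is in house 4.
The person with the cedar tree is in house 3 (clue 3).
That leaves beech as the tree for house 1.
So house 3 gets writer for profession.
House 4 profession: only chef fits.
The only pet still possible for house 4 is frog.
So: house 1 = beech/engineer/cat, house 2 = willow/plumber/snake, house 3 = cedar/writer/fish, house 4 = poplar/chef/frog.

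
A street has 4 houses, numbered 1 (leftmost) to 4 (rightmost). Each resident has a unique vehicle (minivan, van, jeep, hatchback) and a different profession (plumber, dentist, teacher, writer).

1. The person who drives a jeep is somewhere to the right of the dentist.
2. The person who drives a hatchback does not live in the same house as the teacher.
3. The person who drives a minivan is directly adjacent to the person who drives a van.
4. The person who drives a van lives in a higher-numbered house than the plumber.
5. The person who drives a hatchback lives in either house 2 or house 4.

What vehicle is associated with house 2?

House 1's vehicle must be minivan (nothing else left).
From clue 3, the person who drives a van must be in house 2.
Clue 4: the plumber is in house 1.
The only vehicle still possible for house 3 is jeep.
The only vehicle still possible for house 4 is hatchback.
By clue 1, the dentist is in house 2.
House 3 profession: only teacher fits.
House 4 profession: only writer fits.
So: house 1 = minivan/plumber, house 2 = van/dentist, house 3 = jeep/teacher, house 4 = hatchback/writer.

van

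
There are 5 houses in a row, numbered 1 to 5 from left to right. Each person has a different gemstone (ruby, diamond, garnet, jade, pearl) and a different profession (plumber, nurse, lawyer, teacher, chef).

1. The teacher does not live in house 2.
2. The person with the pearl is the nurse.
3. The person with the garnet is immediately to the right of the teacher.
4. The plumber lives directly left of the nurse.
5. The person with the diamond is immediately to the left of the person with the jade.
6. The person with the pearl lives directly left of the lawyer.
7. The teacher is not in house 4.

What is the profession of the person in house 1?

teacher

The person with the garnet is narrowed to house 2 or 4; consider each.
Placing it in house 4 leads to a contradiction, so it's in house 2.
From clue 3, the teacher must be in house 1.
That leaves ruby as the gemstone for house 1.
That leaves jade as the gemstone for house 5.
Clue 5 places the person with the diamond in house 4.
House 3's gemstone must be pearl (nothing else left).
Clue 2: the nurse is in house 3.
The plumber is in house 2 (clue 4).
Clue 6: the lawyer is in house 4.
So house 5 gets chef for profession.
So: house 1 = ruby/teacher, house 2 = garnet/plumber, house 3 = pearl/nurse, house 4 = diamond/lawyer, house 5 = jade/chef.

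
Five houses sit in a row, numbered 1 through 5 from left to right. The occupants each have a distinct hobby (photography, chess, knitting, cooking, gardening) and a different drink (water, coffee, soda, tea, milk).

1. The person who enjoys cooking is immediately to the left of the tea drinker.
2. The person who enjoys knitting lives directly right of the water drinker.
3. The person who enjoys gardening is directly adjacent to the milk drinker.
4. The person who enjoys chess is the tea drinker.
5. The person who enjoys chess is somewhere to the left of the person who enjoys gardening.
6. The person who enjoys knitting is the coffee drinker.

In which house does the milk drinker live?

The person who enjoys chess is narrowed to house 2 or 3 or 4; consider each.
Placing it in house 3 and house 4 leads to a contradiction, so it's in house 2.
From clue 4, the tea drinker must be in house 2.
From clue 1, the person who enjoys cooking must be in house 1.
So house 1 gets soda for drink.
The person who enjoys knitting is narrowed to house 4 or 5; consider each.
Placing it in house 4 leads to a contradiction, so it's in house 5.
By clue 2, the water drinker is in house 4.
By clue 6, the coffee drinker is in house 5.
So house 3 gets milk for drink.
Clue 3: the person who enjoys gardening is in house 4.
That leaves photography as the hobby for house 3.
So: house 1 = cooking/soda, house 2 = chess/tea, house 3 = photography/milk, house 4 = gardening/water, house 5 = knitting/coffee.

3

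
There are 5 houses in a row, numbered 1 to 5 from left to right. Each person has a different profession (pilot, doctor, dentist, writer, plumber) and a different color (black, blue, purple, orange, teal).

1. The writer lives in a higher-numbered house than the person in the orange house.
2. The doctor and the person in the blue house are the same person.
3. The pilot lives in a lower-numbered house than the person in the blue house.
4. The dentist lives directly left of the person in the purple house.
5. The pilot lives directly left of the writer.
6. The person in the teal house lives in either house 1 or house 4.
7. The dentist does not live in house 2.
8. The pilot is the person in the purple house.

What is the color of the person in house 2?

purple

The dentist is narrowed to house 1 or 3; consider each.
Placing it in house 3 leads to a contradiction, so it's in house 1.
The person in the purple house is in house 2 (clue 4).
From clue 8, the pilot must be in house 2.
By clue 5, the writer is in house 3.
The person in the orange house is in house 1 (clue 1).
House 3's color must be black (nothing else left).
House 4's color must be teal (nothing else left).
House 5's color must be blue (nothing else left).
Clue 2 places the doctor in house 5.
House 4 profession: only plumber fits.
So: house 1 = dentist/orange, house 2 = pilot/purple, house 3 = writer/black, house 4 = plumber/teal, house 5 = doctor/blue.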